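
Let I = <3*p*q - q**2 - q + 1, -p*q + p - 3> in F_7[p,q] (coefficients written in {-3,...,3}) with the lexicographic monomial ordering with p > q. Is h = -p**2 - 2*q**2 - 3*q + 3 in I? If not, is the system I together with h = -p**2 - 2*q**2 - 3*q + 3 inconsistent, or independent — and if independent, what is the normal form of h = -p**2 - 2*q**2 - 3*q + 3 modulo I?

-p**2 - 2*q**2 - 3*q + 3 lies in I (it reduces to 0).

First compute the reduced Gröbner basis of I by Buchberger's algorithm.
f_1 = 3*p*q - q**2 - q + 1, LT = p*q.
f_2 = -p*q + p - 3, LT = p*q.

S(f_1,f_2): lcm = p*q. S = p + 2*q**2 + 2*q + 2.
  leading term p: no divisor's leading term divides it; move p to the remainder.
  leading term q**2: no divisor's leading term divides it; move 2*q**2 to the remainder.
  leading term q: no divisor's leading term divides it; move 2*q to the remainder.
  leading term 1: no divisor's leading term divides it; move 2 to the remainder.
  remainder p + 2*q**2 + 2*q + 2 ≠ 0; add k_3 = p + 2*q**2 + 2*q + 2 to the basis.

S(f_1,k_3): lcm = p*q. S = -2*q**3 - 2.
  leading term q**3: no divisor's leading term divides it; move -2*q**3 to the remainder.
  leading term 1: no divisor's leading term divides it; move -2 to the remainder.
  remainder -2*q**3 - 2 ≠ 0; add k_4 = -2*q**3 - 2 to the basis.

S(f_2,k_3): lcm = p*q. S = -p - 2*q**3 - 2*q**2 - 2*q + 3.
  leading term p: subtract (-1)·k_3 from -p - 2*q**3 - 2*q**2 - 2*q + 3 → -2*q**3 - 2
  leading term q**3: subtract (1)·k_4 from -2*q**3 - 2 → 0
  remainder 0.

S(f_1,k_4): lcm = p*q**3. S = -p + 2*q**4 + 2*q**3 - 2*q**2.
  leading term p: subtract (-1)·k_3 from -p + 2*q**4 + 2*q**3 - 2*q**2 → 2*q**4 + 2*q**3 + 2*q + 2
  leading term q**4: subtract (-q)·k_4 from 2*q**4 + 2*q**3 + 2*q + 2 → 2*q**3 + 2
  leading term q**3: subtract (-1)·k_4 from 2*q**3 + 2 → 0
  remainder 0.

S(f_2,k_4): lcm = p*q**3. S = -p*q**2 - p + 3*q**2.
  leading term p*q**2: subtract (2*q)·f_1 from -p*q**2 - p + 3*q**2 → -p + 2*q**3 - 2*q**2 - 2*q
  leading term p: subtract (-1)·k_3 from -p + 2*q**3 - 2*q**2 - 2*q → 2*q**3 + 2
  leading term q**3: subtract (-1)·k_4 from 2*q**3 + 2 → 0
  remainder 0.

S(k_3,k_4): leading monomials are coprime, so the S-polynomial reduces to 0 (Buchberger's first criterion).
Every S-polynomial of the final basis reduces to 0, so we have a Gröbner basis.
Inter-reduce: drop elements whose leading term is divisible by another's, tail-reduce, and make monic.
Reduced Gröbner basis: {p + 2*q**2 + 2*q + 2, q**3 + 1}.
Label its elements g_1 = p + 2*q**2 + 2*q + 2, g_2 = q**3 + 1.

Reduce h = -p**2 - 2*q**2 - 3*q + 3 modulo G:
  leading term p**2: subtract (-p)·g_1 from -p**2 - 2*q**2 - 3*q + 3 → 2*p*q**2 + 2*p*q + 2*p - 2*q**2 - 3*q + 3
  leading term p*q**2: subtract (2*q**2)·g_1 from 2*p*q**2 + 2*p*q + 2*p - 2*q**2 - 3*q + 3 → 2*p*q + 2*p + 3*q**4 + 3*q**3 + q**2 - 3*q + 3
  leading term p*q: subtract (2*q)·g_1 from 2*p*q + 2*p + 3*q**4 + 3*q**3 + q**2 - 3*q + 3 → 2*p + 3*q**4 - q**3 - 3*q**2 + 3
  leading term p: subtract (2)·g_1 from 2*p + 3*q**4 - q**3 - 3*q**2 + 3 → 3*q**4 - q**3 + 3*q - 1
  leading term q**4: subtract (3*q)·g_2 from 3*q**4 - q**3 + 3*q - 1 → -q**3 - 1
  leading term q**3: subtract (-1)·g_2 from -q**3 - 1 → 0
  normal form = 0.
Since the normal form is 0, h ∈ I.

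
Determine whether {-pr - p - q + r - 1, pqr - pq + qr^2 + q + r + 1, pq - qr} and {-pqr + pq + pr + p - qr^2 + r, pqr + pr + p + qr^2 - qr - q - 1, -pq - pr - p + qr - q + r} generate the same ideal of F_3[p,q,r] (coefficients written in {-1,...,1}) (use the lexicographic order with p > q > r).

No, the ideals differ.

Equality of ideals is decidable: compute both reduced Gröbner bases (unique for the ordering) and check whether they agree.
Buchberger on the first generating set:
f_1 = -pr - p - q + r - 1, LT = pr.
f_2 = pqr - pq + qr^2 + q + r + 1, LT = pqr.
f_3 = pq - qr, LT = pq.

S(f_1,f_2): lcm = pqr. S = -pq + q^2 - qr^2 - qr - r - 1.
  reduce S modulo (f_1, f_2, f_3):
  remainder q^2 - qr^2 + qr - r - 1 ≠ 0; add g_4 = q^2 - qr^2 + qr - r - 1 to the basis.

S(f_1,f_3): lcm = pqr. S = pq + q^2 + qr^2 - qr + q.
  reduce S modulo (f_1, f_2, f_3, g_4):
  remainder -qr^2 - qr + q + r + 1 ≠ 0; add g_5 = -qr^2 - qr + q + r + 1 to the basis.

S(f_2,g_4): lcm = pq^2r. S = -pq^2 + pqr^3 - pqr^2 + pr^2 + pr + q^2r^2 + q^2 + qr + q.
  reduce S modulo (f_1, f_2, f_3, g_4, g_5):
  remainder q + r^2 + 1 ≠ 0; add g_6 = q + r^2 + 1 to the basis.

S(f_2,g_6): lcm = pqr. S = -pq - pr^3 - pr + qr^2 + q + r + 1.
  reduce S modulo (f_1, f_2, f_3, g_4, g_5, g_6):
  remainder -p + r ≠ 0; add g_7 = -p + r to the basis.

S(g_5,g_6): lcm = qr^2. S = qr - q - r^4 - r^2 - r - 1.
  reduce S modulo (f_1, f_2, f_3, g_4, g_5, g_6, g_7):
  remainder -r^4 - r^3 + r ≠ 0; add g_8 = -r^4 - r^3 + r to the basis.

The other S-polynomials (S(f_2,f_3), S(f_1,g_4), S(f_3,g_4), S(f_1,g_5), S(f_2,g_5), S(f_3,g_5), S(g_4,g_5), S(f_1,g_6), S(f_3,g_6), S(g_4,g_6), S(f_1,g_7), S(f_2,g_7), S(f_3,g_7), S(g_4,g_7), S(g_5,g_7), S(g_6,g_7), S(f_1,g_8), S(f_2,g_8), S(f_3,g_8), S(g_4,g_8), S(g_5,g_8), S(g_6,g_8), S(g_7,g_8)) all reduce to 0 modulo the current basis, so we have a Gröbner basis.
Inter-reduce: drop elements whose leading term is divisible by another's, tail-reduce, and make monic.
Reduced Gröbner basis: {p - r, q + r^2 + 1, r^4 + r^3 - r}.

Buchberger on the second generating set:
h_1 = -pqr + pq + pr + p - qr^2 + r, LT = pqr.
h_2 = pqr + pr + p + qr^2 - qr - q - 1, LT = pqr.
h_3 = -pq - pr - p + qr - q + r, LT = pq.

S(h_1,h_2): lcm = pqr. S = -pq + pr + p + qr + q - r + 1.
  reduce S modulo (h_1, h_2, h_3):
  remainder -pr - p - q + r + 1 ≠ 0; add k_4 = -pr - p - q + r + 1 to the basis.

S(h_1,h_3): lcm = pqr. S = -pq - pr^2 + pr - p - qr^2 - qr + r^2 - r.
  reduce S modulo (h_1, h_2, h_3, k_4):
  remainder -qr^2 - qr + q ≠ 0; add k_5 = -qr^2 - qr + q to the basis.

S(h_1,k_4): lcm = pqr. S = pq - pr - p - q^2 + qr^2 + qr + q - r.
  reduce S modulo (h_1, h_2, h_3, k_4, k_5):
  remainder -q^2 + qr + r + 1 ≠ 0; add k_6 = -q^2 + qr + r + 1 to the basis.

S(h_1,k_5): lcm = pqr^2. S = pqr + pq - pr^2 - pr + qr^3 - r^2.
  reduce S modulo (h_1, h_2, h_3, k_4, k_5, k_6):
  remainder r^2 + r - 1 ≠ 0; add k_7 = r^2 + r - 1 to the basis.

S(k_4,k_7): lcm = pr^2. S = p + qr - r^2 - r.
  reduce S modulo (h_1, h_2, h_3, k_4, k_5, k_6, k_7):
  remainder p + qr - 1 ≠ 0; add k_8 = p + qr - 1 to the basis.

The other S-polynomials (S(h_2,h_3), S(h_2,k_4), S(h_3,k_4), S(h_2,k_5), S(h_3,k_5), S(k_4,k_5), S(h_1,k_6), S(h_2,k_6), S(h_3,k_6), S(k_4,k_6), S(k_5,k_6), S(h_1,k_7), S(h_2,k_7), S(h_3,k_7), S(k_5,k_7), S(k_6,k_7), S(h_1,k_8), S(h_2,k_8), S(h_3,k_8), S(k_4,k_8), S(k_5,k_8), S(k_6,k_8), S(k_7,k_8)) all reduce to 0 modulo the current basis, so we have a Gröbner basis.
Inter-reduce: drop elements whose leading term is divisible by another's, tail-reduce, and make monic.
Reduced Gröbner basis: {p + qr - 1, q^2 - qr - r - 1, r^2 + r - 1}.

The bases are distinct; the ideals are different.
The choice of monomial ordering does not affect the verdict — as long as both bases are computed under the same ordering, their equality decides ideal equality.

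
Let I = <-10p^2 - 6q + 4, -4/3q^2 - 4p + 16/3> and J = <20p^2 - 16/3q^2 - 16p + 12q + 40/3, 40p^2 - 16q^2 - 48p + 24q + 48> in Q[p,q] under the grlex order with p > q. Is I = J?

Yes, the ideals are equal.

For a fixed monomial order, each ideal has a unique reduced Gröbner basis; comparing bases decides equality.
Buchberger on the first generating set:
f_1 = -10p^2 - 6q + 4, LT = p^2.
f_2 = -4/3q^2 - 4p + 16/3, LT = q^2.

The S-polynomials (S(f_1,f_2)) all reduce to 0 modulo the current basis, so we have a Gröbner basis.
Inter-reduce: drop elements whose leading term is divisible by another's, tail-reduce, and make monic.
Reduced Gröbner basis: {p^2 + 3/5q - 2/5, q^2 + 3p - 4}.

Buchberger on the second generating set:
h_1 = 20p^2 - 16/3q^2 - 16p + 12q + 40/3, LT = p^2.
h_2 = 40p^2 - 16q^2 - 48p + 24q + 48, LT = p^2.

S(h_1,h_2): lcm = p^2. S = 2/15q^2 + 2/5p - 8/15.
  leading term q^2: no divisor's leading term divides it; move 2/15q^2 to the remainder.
  leading term p: no divisor's leading term divides it; move 2/5p to the remainder.
  leading term 1: no divisor's leading term divides it; move -8/15 to the remainder.
  remainder 2/15q^2 + 2/5p - 8/15 ≠ 0; add k_3 = 2/15q^2 + 2/5p - 8/15 to the basis.

The other S-polynomials (S(h_1,k_3), S(h_2,k_3)) all reduce to 0 modulo the current basis, so we have a Gröbner basis.
Inter-reduce: drop elements whose leading term is divisible by another's, tail-reduce, and make monic.
Reduced Gröbner basis: {p^2 + 3/5q - 2/5, q^2 + 3p - 4}.

The two bases agree; hence the ideals are identical.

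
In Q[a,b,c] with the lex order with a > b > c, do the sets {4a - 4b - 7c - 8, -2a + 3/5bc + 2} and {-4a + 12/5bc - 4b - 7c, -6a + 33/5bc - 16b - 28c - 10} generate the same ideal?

Yes, the ideals are equal.

Since reduced Gröbner bases are canonical representatives of ideals under a given ordering, it suffices to compute and compare them.
Buchberger on the first generating set:
f_1 = 4a - 4b - 7c - 8, LT = a.
f_2 = -2a + 3/5bc + 2, LT = a.

S(f_1,f_2): lcm = a. S = 3/10bc - b - 7/4c - 1.
  leading term bc: no divisor's leading term divides it; move 3/10bc to the remainder.
  leading term b: no divisor's leading term divides it; move -b to the remainder.
  leading term c: no divisor's leading term divides it; move -7/4c to the remainder.
  leading term 1: no divisor's leading term divides it; move -1 to the remainder.
  remainder 3/10bc - b - 7/4c - 1 ≠ 0; add g_3 = 3/10bc - b - 7/4c - 1 to the basis.

The other S-polynomials (S(f_1,g_3), S(f_2,g_3)) all reduce to 0 modulo the current basis, so we have a Gröbner basis.
Inter-reduce: drop elements whose leading term is divisible by another's, tail-reduce, and make monic.
Reduced Gröbner basis: {a - b - 7/4c - 2, bc - 10/3b - 35/6c - 10/3}.

Buchberger on the second generating set:
h_1 = -4a + 12/5bc - 4b - 7c, LT = a.
h_2 = -6a + 33/5bc - 16b - 28c - 10, LT = a.

S(h_1,h_2): lcm = a. S = 1/2bc - 5/3b - 35/12c - 5/3.
  leading term bc: no divisor's leading term divides it; move 1/2bc to the remainder.
  leading term b: no divisor's leading term divides it; move -5/3b to the remainder.
  leading term c: no divisor's leading term divides it; move -35/12c to the remainder.
  leading term 1: no divisor's leading term divides it; move -5/3 to the remainder.
  remainder 1/2bc - 5/3b - 35/12c - 5/3 ≠ 0; add k_3 = 1/2bc - 5/3b - 35/12c - 5/3 to the basis.

The other S-polynomials (S(h_1,k_3), S(h_2,k_3)) all reduce to 0 modulo the current basis, so we have a Gröbner basis.
Inter-reduce: drop elements whose leading term is divisible by another's, tail-reduce, and make monic.
Reduced Gröbner basis: {a - b - 7/4c - 2, bc - 10/3b - 35/6c - 10/3}.

These coincide, so the ideals are equal.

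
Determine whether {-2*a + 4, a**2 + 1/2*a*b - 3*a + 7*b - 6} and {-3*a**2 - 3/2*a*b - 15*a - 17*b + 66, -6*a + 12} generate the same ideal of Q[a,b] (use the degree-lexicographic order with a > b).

Two ideals are equal iff their reduced Gröbner bases coincide (the reduced basis is unique for a fixed ordering).
Buchberger on the first generating set:
f_1 = -2*a + 4, LT = a.
f_2 = a**2 + 1/2*a*b - 3*a + 7*b - 6, LT = a**2.

S(f_1,f_2): lcm = a**2. S = -1/2*a*b + a - 7*b + 6.
  leading term a*b: subtract (1/4*b)·f_1 from -1/2*a*b + a - 7*b + 6 → a - 8*b + 6
  leading term a: subtract (-1/2)·f_1 from a - 8*b + 6 → -8*b + 8
  leading term b: no divisor's leading term divides it; move -8*b to the remainder.
  leading term 1: no divisor's leading term divides it; move 8 to the remainder.
  remainder -8*b + 8 ≠ 0; add g_3 = -8*b + 8 to the basis.

The other S-polynomials (S(f_1,g_3), S(f_2,g_3)) all reduce to 0 modulo the current basis, so we have a Gröbner basis.
Inter-reduce: drop elements whose leading term is divisible by another's, tail-reduce, and make monic.
Reduced Gröbner basis: {a - 2, b - 1}.

Buchberger on the second generating set:
h_1 = -3*a**2 - 3/2*a*b - 15*a - 17*b + 66, LT = a**2.
h_2 = -6*a + 12, LT = a.

S(h_1,h_2): lcm = a**2. S = 1/2*a*b + 7*a + 17/3*b - 22.
  leading term a*b: subtract (-1/12*b)·h_2 from 1/2*a*b + 7*a + 17/3*b - 22 → 7*a + 20/3*b - 22
  leading term a: subtract (-7/6)·h_2 from 7*a + 20/3*b - 22 → 20/3*b - 8
  leading term b: no divisor's leading term divides it; move 20/3*b to the remainder.
  leading term 1: no divisor's leading term divides it; move -8 to the remainder.
  remainder 20/3*b - 8 ≠ 0; add k_3 = 20/3*b - 8 to the basis.

The other S-polynomials (S(h_1,k_3), S(h_2,k_3)) all reduce to 0 modulo the current basis, so we have a Gröbner basis.
Inter-reduce: drop elements whose leading term is divisible by another's, tail-reduce, and make monic.
Reduced Gröbner basis: {a - 2, b - 6/5}.

These differ, so the ideals are not equal.

No, the ideals differ.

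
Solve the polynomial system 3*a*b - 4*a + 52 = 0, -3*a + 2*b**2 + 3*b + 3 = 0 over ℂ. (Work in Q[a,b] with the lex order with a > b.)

{(4, -3), (-13/54 - 13*sqrt(863)*I/54, 17/12 - sqrt(863)*I/12), (-13/54 + 13*sqrt(863)*I/54, 17/12 + sqrt(863)*I/12)}

Compute a lex Gröbner basis by Buchberger's algorithm.
f_1 = 3*a*b - 4*a + 52, LT = a*b.
f_2 = -3*a + 2*b**2 + 3*b + 3, LT = a.

S(f_1,f_2): lcm = a*b. S = -4/3*a + 2/3*b**3 + b**2 + b + 52/3.
  reduce S modulo (f_1, f_2):
  remainder 2/3*b**3 + 1/9*b**2 - 1/3*b + 16 ≠ 0; add h_3 = 2/3*b**3 + 1/9*b**2 - 1/3*b + 16 to the basis.

The other S-polynomials (S(f_1,h_3), S(f_2,h_3)) all reduce to 0 modulo the current basis, so we have a Gröbner basis.
Inter-reduce: drop elements whose leading term is divisible by another's, tail-reduce, and make monic.
Reduced Gröbner basis: {a - 2/3*b**2 - b - 1, b**3 + 1/6*b**2 - 1/2*b + 24}.

From the last basis element, b**3 + 1/6*b**2 - 1/2*b + 24 = 0, so b takes values in {-3, 17/12 - sqrt(863)*I/12, 17/12 + sqrt(863)*I/12}. Each choice, substituted upward through the basis, yields the corresponding point(s) of the solution set.
  b = -3: the earlier basis element becomes a - 4 = 0, giving a = 4 — point (4, -3).
  b = 17/12 - sqrt(863)*I/12: the earlier basis element becomes a + 13/54 + 13*sqrt(863)*I/54 = 0, giving a = -13/54 - 13*sqrt(863)*I/54 — point (-13/54 - 13*sqrt(863)*I/54, 17/12 - sqrt(863)*I/12).
  b = 17/12 + sqrt(863)*I/12: the earlier basis element becomes a + 13/54 - 13*sqrt(863)*I/54 = 0, giving a = -13/54 + 13*sqrt(863)*I/54 — point (-13/54 + 13*sqrt(863)*I/54, 17/12 + sqrt(863)*I/12).
Zero-dimensionality of the ideal guarantees finitely many solutions over ℂ.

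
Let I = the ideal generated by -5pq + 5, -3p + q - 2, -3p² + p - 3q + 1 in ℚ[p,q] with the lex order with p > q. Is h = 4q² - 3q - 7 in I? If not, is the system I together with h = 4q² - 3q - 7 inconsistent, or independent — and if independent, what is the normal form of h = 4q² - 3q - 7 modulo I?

First compute the reduced Gröbner basis of I by Buchberger's algorithm.
f_1 = -5pq + 5, LT = pq.
f_2 = -3p + q - 2, LT = p.
f_3 = -3p² + p - 3q + 1, LT = p².

S(f_1,f_2): lcm = pq. S = ⅓q² - ⅔q - 1.
  leading term q²: no divisor's leading term divides it; move ⅓q² to the remainder.
  leading term q: no divisor's leading term divides it; move -⅔q to the remainder.
  leading term 1: no divisor's leading term divides it; move -1 to the remainder.
  remainder ⅓q² - ⅔q - 1 ≠ 0; add k_4 = ⅓q² - ⅔q - 1 to the basis.

S(f_1,f_3): lcm = p²q. S = ⅓pq - p - q² + ⅓q.
  leading term pq: subtract (-1/15)·f_1 from ⅓pq - p - q² + ⅓q → -p - q² + ⅓q + ⅓
  leading term p: subtract (⅓)·f_2 from -p - q² + ⅓q + ⅓ → -q² + 1
  leading term q²: subtract (-3)·k_4 from -q² + 1 → -2q - 2
  leading term q: no divisor's leading term divides it; move -2q to the remainder.
  leading term 1: no divisor's leading term divides it; move -2 to the remainder.
  remainder -2q - 2 ≠ 0; add k_5 = -2q - 2 to the basis.

The other S-polynomials (S(f_2,f_3), S(f_1,k_4), S(f_2,k_4), S(f_3,k_4), S(f_1,k_5), S(f_2,k_5), S(f_3,k_5), S(k_4,k_5)) all reduce to 0 modulo the current basis, so we have a Gröbner basis.
Inter-reduce: drop elements whose leading term is divisible by another's, tail-reduce, and make monic.
Reduced Gröbner basis: {p + 1, q + 1}.
Label its elements g_1 = p + 1, g_2 = q + 1.

Reduce h = 4q² - 3q - 7 modulo G:
  leading term q²: subtract (4q)·g_2 from 4q² - 3q - 7 → -7q - 7
  leading term q: subtract (-7)·g_2 from -7q - 7 → 0
  normal form = 0.
Since the normal form is 0, h ∈ I.

4q² - 3q - 7 lies in I (it reduces to 0).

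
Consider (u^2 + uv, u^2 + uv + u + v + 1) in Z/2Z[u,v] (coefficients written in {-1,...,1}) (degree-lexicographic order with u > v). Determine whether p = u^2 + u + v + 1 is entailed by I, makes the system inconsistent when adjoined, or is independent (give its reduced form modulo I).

u^2 + u + v + 1 lies in I (it reduces to 0).

First compute the reduced Gröbner basis of I by Buchberger's algorithm.
f_1 = u^2 + uv, LT = u^2.
f_2 = u^2 + uv + u + v + 1, LT = u^2.

S(f_1,f_2): lcm = u^2. S = u + v + 1.
  reduce S modulo (f_1, f_2):
  remainder u + v + 1 ≠ 0; add h_3 = u + v + 1 to the basis.

S(f_1,h_3): lcm = u^2. S = u.
  reduce S modulo (f_1, f_2, h_3):
  remainder v + 1 ≠ 0; add h_4 = v + 1 to the basis.

The other S-polynomials (S(f_2,h_3), S(f_1,h_4), S(f_2,h_4), S(h_3,h_4)) all reduce to 0 modulo the current basis, so we have a Gröbner basis.
Inter-reduce: drop elements whose leading term is divisible by another's, tail-reduce, and make monic.
Reduced Gröbner basis: {u, v + 1}.
Label its elements g_1 = u, g_2 = v + 1.

Reduce p = u^2 + u + v + 1 modulo G:
  leading term u^2: subtract (u)·g_1 from u^2 + u + v + 1 → u + v + 1
  leading term u: subtract (1)·g_1 from u + v + 1 → v + 1
  leading term v: subtract (1)·g_2 from v + 1 → 0
  normal form = 0.
Since the normal form is 0, p ∈ I.

The remainder on division by a Gröbner basis is unique — it is the normal form.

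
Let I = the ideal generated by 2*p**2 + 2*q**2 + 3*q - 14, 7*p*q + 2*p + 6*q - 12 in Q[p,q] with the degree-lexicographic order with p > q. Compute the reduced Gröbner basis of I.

G = {q**3 + 25/14*q**2 + 96/49*p - 286/49*q - 170/49, p**2 + q**2 + 3/2*q - 7, p*q + 2/7*p + 6/7*q - 12/7}

f_1 = 2*p**2 + 2*q**2 + 3*q - 14, LT = p**2.
f_2 = 7*p*q + 2*p + 6*q - 12, LT = p*q.

S(f_1,f_2): lcm = p**2*q. S = q**3 - 2/7*p**2 - 6/7*p*q + 3/2*q**2 + 12/7*p - 7*q.
  reduce S modulo (f_1, f_2):
  remainder q**3 + 25/14*q**2 + 96/49*p - 286/49*q - 170/49 ≠ 0; add g_3 = q**3 + 25/14*q**2 + 96/49*p - 286/49*q - 170/49 to the basis.

The other S-polynomials (S(f_1,g_3), S(f_2,g_3)) all reduce to 0 modulo the current basis, so we have a Gröbner basis.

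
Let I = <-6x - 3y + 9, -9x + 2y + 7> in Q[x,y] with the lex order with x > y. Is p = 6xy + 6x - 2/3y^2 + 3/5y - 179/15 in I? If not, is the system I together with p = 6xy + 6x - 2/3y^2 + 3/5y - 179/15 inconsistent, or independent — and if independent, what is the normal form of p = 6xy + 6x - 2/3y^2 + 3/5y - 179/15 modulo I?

First compute the reduced Gröbner basis of I by Buchberger's algorithm.
f_1 = -6x - 3y + 9, LT = x.
f_2 = -9x + 2y + 7, LT = x.

S(f_1,f_2): lcm = x. S = 13/18y - 13/18.
  leading term y: no divisor's leading term divides it; move 13/18y to the remainder.
  leading term 1: no divisor's leading term divides it; move -13/18 to the remainder.
  remainder 13/18y - 13/18 ≠ 0; add h_3 = 13/18y - 13/18 to the basis.

The other S-polynomials (S(f_1,h_3), S(f_2,h_3)) all reduce to 0 modulo the current basis, so we have a Gröbner basis.
Inter-reduce: drop elements whose leading term is divisible by another's, tail-reduce, and make monic.
Reduced Gröbner basis: {x - 1, y - 1}.
Label its elements g_1 = x - 1, g_2 = y - 1.

Reduce p = 6xy + 6x - 2/3y^2 + 3/5y - 179/15 modulo G:
  leading term xy: subtract (6y)·g_1 from 6xy + 6x - 2/3y^2 + 3/5y - 179/15 → 6x - 2/3y^2 + 33/5y - 179/15
  leading term x: subtract (6)·g_1 from 6x - 2/3y^2 + 33/5y - 179/15 → -2/3y^2 + 33/5y - 89/15
  leading term y^2: subtract (-2/3y)·g_2 from -2/3y^2 + 33/5y - 89/15 → 89/15y - 89/15
  leading term y: subtract (89/15)·g_2 from 89/15y - 89/15 → 0
  normal form = 0.
Since the normal form is 0, p ∈ I.

The remainder on division by a Gröbner basis is unique — it is the normal form.

6xy + 6x - 2/3y^2 + 3/5y - 179/15 lies in I (it reduces to 0).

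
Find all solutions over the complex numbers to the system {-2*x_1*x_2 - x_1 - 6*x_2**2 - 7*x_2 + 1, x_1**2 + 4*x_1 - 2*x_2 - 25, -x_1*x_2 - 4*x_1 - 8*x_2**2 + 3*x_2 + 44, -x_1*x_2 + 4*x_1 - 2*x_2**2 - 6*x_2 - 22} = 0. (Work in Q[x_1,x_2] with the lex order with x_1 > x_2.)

{(3, -2)}

Compute a lex Gröbner basis by Buchberger's algorithm.
f_1 = -2*x_1*x_2 - x_1 - 6*x_2**2 - 7*x_2 + 1, LT = x_1*x_2.
f_2 = x_1**2 + 4*x_1 - 2*x_2 - 25, LT = x_1**2.
f_3 = -x_1*x_2 - 4*x_1 - 8*x_2**2 + 3*x_2 + 44, LT = x_1*x_2.
f_4 = -x_1*x_2 + 4*x_1 - 2*x_2**2 - 6*x_2 - 22, LT = x_1*x_2.

S(f_1,f_2): lcm = x_1**2*x_2. S = 1/2*x_1**2 + 3*x_1*x_2**2 - 1/2*x_1*x_2 - 1/2*x_1 + 2*x_2**2 + 25*x_2.
  reduce S modulo (f_1, f_2, f_3, f_4):
  remainder -3/2*x_1 - 9*x_2**3 - 5/2*x_2**2 + 69/2*x_2 + 23/2 ≠ 0; add h_5 = -3/2*x_1 - 9*x_2**3 - 5/2*x_2**2 + 69/2*x_2 + 23/2 to the basis.

S(f_1,f_3): lcm = x_1*x_2. S = -7/2*x_1 - 5*x_2**2 + 13/2*x_2 + 87/2.
  reduce S modulo (f_1, f_2, f_3, f_4, h_5):
  remainder 21*x_2**3 + 5/6*x_2**2 - 74*x_2 + 50/3 ≠ 0; add h_6 = 21*x_2**3 + 5/6*x_2**2 - 74*x_2 + 50/3 to the basis.

S(f_1,f_4): lcm = x_1*x_2. S = 9/2*x_1 + x_2**2 - 5/2*x_2 - 45/2.
  reduce S modulo (f_1, f_2, f_3, f_4, h_5, h_6):
  remainder -38/7*x_2**2 + 41/7*x_2 + 234/7 ≠ 0; add h_7 = -38/7*x_2**2 + 41/7*x_2 + 234/7 to the basis.

S(f_2,f_3): lcm = x_1**2*x_2. S = -4*x_1**2 - 8*x_1*x_2**2 + 7*x_1*x_2 + 44*x_1 - 2*x_2**2 - 25*x_2.
  reduce S modulo (f_1, f_2, f_3, f_4, h_5, h_6, h_7):
  remainder 1009/57*x_2 + 2018/57 ≠ 0; add h_8 = 1009/57*x_2 + 2018/57 to the basis.

The other S-polynomials (S(f_2,f_4), S(f_3,f_4), S(f_1,h_5), S(f_2,h_5), S(f_3,h_5), S(f_4,h_5), S(f_1,h_6), S(f_2,h_6), S(f_3,h_6), S(f_4,h_6), S(h_5,h_6), S(f_1,h_7), S(f_2,h_7), S(f_3,h_7), S(f_4,h_7), S(h_5,h_7), S(h_6,h_7), S(f_1,h_8), S(f_2,h_8), S(f_3,h_8), S(f_4,h_8), S(h_5,h_8), S(h_6,h_8), S(h_7,h_8)) all reduce to 0 modulo the current basis, so we have a Gröbner basis.
Inter-reduce: drop elements whose leading term is divisible by another's, tail-reduce, and make monic.
Reduced Gröbner basis: {x_1 - 3, x_2 + 2}.

Elimination: the polynomial x_2 + 2 lies in the elimination ideal for x_2, so x_2 ∈ {-2}. For each such x_2, the remaining basis elements (now univariate) give the rest of the solution.
  x_2 = -2: the earlier basis element becomes x_1 - 3 = 0, giving x_1 = 3 — point (3, -2).
This is the nonlinear analogue of row-reducing a linear system.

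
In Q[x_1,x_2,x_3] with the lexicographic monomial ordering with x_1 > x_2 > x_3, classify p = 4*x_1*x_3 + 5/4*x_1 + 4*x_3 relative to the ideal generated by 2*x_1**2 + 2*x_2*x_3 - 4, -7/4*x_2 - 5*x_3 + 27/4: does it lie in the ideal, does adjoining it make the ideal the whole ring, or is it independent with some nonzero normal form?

First compute the reduced Gröbner basis of I by Buchberger's algorithm.
f_1 = 2*x_1**2 + 2*x_2*x_3 - 4, LT = x_1**2.
f_2 = -7/4*x_2 - 5*x_3 + 27/4, LT = x_2.

S(f_1,f_2): leading monomials are coprime, so the S-polynomial reduces to 0 (Buchberger's first criterion).
Every S-polynomial of the final basis reduces to 0, so we have a Gröbner basis.
Inter-reduce: drop elements whose leading term is divisible by another's, tail-reduce, and make monic.
Reduced Gröbner basis: {x_1**2 - 20/7*x_3**2 + 27/7*x_3 - 2, x_2 + 20/7*x_3 - 27/7}.
Label its elements g_1 = x_1**2 - 20/7*x_3**2 + 27/7*x_3 - 2, g_2 = x_2 + 20/7*x_3 - 27/7.

Reduce p = 4*x_1*x_3 + 5/4*x_1 + 4*x_3 modulo G:
  leading term x_1*x_3: no divisor's leading term divides it; move 4*x_1*x_3 to the remainder.
  leading term x_1: no divisor's leading term divides it; move 5/4*x_1 to the remainder.
  leading term x_3: no divisor's leading term divides it; move 4*x_3 to the remainder.
  normal form = 4*x_1*x_3 + 5/4*x_1 + 4*x_3.
The normal form is nonzero, so p ∉ I. Since p minus its normal form lies in I, I + (p) = I + (r) where r = 4*x_1*x_3 + 5/4*x_1 + 4*x_3; decide whether this ideal is the whole ring.
Run Buchberger on G together with r (pairs among the g_i already reduce to 0 since G is a Gröbner basis):
g_1 = x_1**2 - 20/7*x_3**2 + 27/7*x_3 - 2, LT = x_1**2.
g_2 = x_2 + 20/7*x_3 - 27/7, LT = x_2.
r = 4*x_1*x_3 + 5/4*x_1 + 4*x_3, LT = x_1*x_3.

S(g_1,g_2): leading monomials are coprime, so the S-polynomial reduces to 0 (Buchberger's first criterion).
S(g_1,r): lcm = x_1**2*x_3. S = -5/16*x_1**2 - x_1*x_3 - 20/7*x_3**3 + 27/7*x_3**2 - 2*x_3.
  leading term x_1**2: subtract (-5/16)·g_1 from -5/16*x_1**2 - x_1*x_3 - 20/7*x_3**3 + 27/7*x_3**2 - 2*x_3 → -x_1*x_3 - 20/7*x_3**3 + 83/28*x_3**2 - 89/112*x_3 - 5/8
  leading term x_1*x_3: subtract (-1/4)·r from -x_1*x_3 - 20/7*x_3**3 + 83/28*x_3**2 - 89/112*x_3 - 5/8 → 5/16*x_1 - 20/7*x_3**3 + 83/28*x_3**2 + 23/112*x_3 - 5/8
  leading term x_1: no divisor's leading term divides it; move 5/16*x_1 to the remainder.
  leading term x_3**3: no divisor's leading term divides it; move -20/7*x_3**3 to the remainder.
  leading term x_3**2: no divisor's leading term divides it; move 83/28*x_3**2 to the remainder.
  leading term x_3: no divisor's leading term divides it; move 23/112*x_3 to the remainder.
  leading term 1: no divisor's leading term divides it; move -5/8 to the remainder.
  remainder 5/16*x_1 - 20/7*x_3**3 + 83/28*x_3**2 + 23/112*x_3 - 5/8 ≠ 0; add m_4 = 5/16*x_1 - 20/7*x_3**3 + 83/28*x_3**2 + 23/112*x_3 - 5/8 to the basis.

S(g_2,r): leading monomials are coprime, so the S-polynomial reduces to 0 (Buchberger's first criterion).
S(g_1,m_4): lcm = x_1**2. S = 64/7*x_1*x_3**3 - 332/35*x_1*x_3**2 - 23/35*x_1*x_3 + 2*x_1 - 20/7*x_3**2 + 27/7*x_3 - 2.
  leading term x_1*x_3**3: subtract (16/7*x_3**2)·r from 64/7*x_1*x_3**3 - 332/35*x_1*x_3**2 - 23/35*x_1*x_3 + 2*x_1 - 20/7*x_3**2 + 27/7*x_3 - 2 → -432/35*x_1*x_3**2 - 23/35*x_1*x_3 + 2*x_1 - 64/7*x_3**3 - 20/7*x_3**2 + 27/7*x_3 - 2
  leading term x_1*x_3**2: subtract (-108/35*x_3)·r from -432/35*x_1*x_3**2 - 23/35*x_1*x_3 + 2*x_1 - 64/7*x_3**3 - 20/7*x_3**2 + 27/7*x_3 - 2 → 16/5*x_1*x_3 + 2*x_1 - 64/7*x_3**3 + 332/35*x_3**2 + 27/7*x_3 - 2
  leading term x_1*x_3: subtract (4/5)·r from 16/5*x_1*x_3 + 2*x_1 - 64/7*x_3**3 + 332/35*x_3**2 + 27/7*x_3 - 2 → x_1 - 64/7*x_3**3 + 332/35*x_3**2 + 23/35*x_3 - 2
  leading term x_1: subtract (16/5)·m_4 from x_1 - 64/7*x_3**3 + 332/35*x_3**2 + 23/35*x_3 - 2 → 0
  remainder 0.

S(g_2,m_4): leading monomials are coprime, so the S-polynomial reduces to 0 (Buchberger's first criterion).
S(r,m_4): lcm = x_1*x_3. S = 5/16*x_1 + 64/7*x_3**4 - 332/35*x_3**3 - 23/35*x_3**2 + 3*x_3.
  leading term x_1: subtract (1)·m_4 from 5/16*x_1 + 64/7*x_3**4 - 332/35*x_3**3 - 23/35*x_3**2 + 3*x_3 → 64/7*x_3**4 - 232/35*x_3**3 - 507/140*x_3**2 + 313/112*x_3 + 5/8
  leading term x_3**4: no divisor's leading term divides it; move 64/7*x_3**4 to the remainder.
  leading term x_3**3: no divisor's leading term divides it; move -232/35*x_3**3 to the remainder.
  leading term x_3**2: no divisor's leading term divides it; move -507/140*x_3**2 to the remainder.
  leading term x_3: no divisor's leading term divides it; move 313/112*x_3 to the remainder.
  leading term 1: no divisor's leading term divides it; move 5/8 to the remainder.
  remainder 64/7*x_3**4 - 232/35*x_3**3 - 507/140*x_3**2 + 313/112*x_3 + 5/8 ≠ 0; add m_5 = 64/7*x_3**4 - 232/35*x_3**3 - 507/140*x_3**2 + 313/112*x_3 + 5/8 to the basis.

S(g_1,m_5): leading monomials are coprime, so the S-polynomial reduces to 0 (Buchberger's first criterion).
S(g_2,m_5): leading monomials are coprime, so the S-polynomial reduces to 0 (Buchberger's first criterion).
S(r,m_5): lcm = x_1*x_3**4. S = 83/80*x_1*x_3**3 + 507/1280*x_1*x_3**2 - 313/1024*x_1*x_3 - 35/512*x_1 + x_3**4.
  leading term x_1*x_3**3: subtract (83/320*x_3**2)·r from 83/80*x_1*x_3**3 + 507/1280*x_1*x_3**2 - 313/1024*x_1*x_3 - 35/512*x_1 + x_3**4 → 23/320*x_1*x_3**2 - 313/1024*x_1*x_3 - 35/512*x_1 + x_3**4 - 83/80*x_3**3
  leading term x_1*x_3**2: subtract (23/1280*x_3)·r from 23/320*x_1*x_3**2 - 313/1024*x_1*x_3 - 35/512*x_1 + x_3**4 - 83/80*x_3**3 → -21/64*x_1*x_3 - 35/512*x_1 + x_3**4 - 83/80*x_3**3 - 23/320*x_3**2
  leading term x_1*x_3: subtract (-21/256)·r from -21/64*x_1*x_3 - 35/512*x_1 + x_3**4 - 83/80*x_3**3 - 23/320*x_3**2 → 35/1024*x_1 + x_3**4 - 83/80*x_3**3 - 23/320*x_3**2 + 21/64*x_3
  leading term x_1: subtract (7/64)·m_4 from 35/1024*x_1 + x_3**4 - 83/80*x_3**3 - 23/320*x_3**2 + 21/64*x_3 → x_3**4 - 29/40*x_3**3 - 507/1280*x_3**2 + 313/1024*x_3 + 35/512
  leading term x_3**4: subtract (7/64)·m_5 from x_3**4 - 29/40*x_3**3 - 507/1280*x_3**2 + 313/1024*x_3 + 35/512 → 0
  remainder 0.

S(m_4,m_5): leading monomials are coprime, so the S-polynomial reduces to 0 (Buchberger's first criterion).
Every S-polynomial of the final basis reduces to 0, so we have a Gröbner basis.
Inter-reduce: drop elements whose leading term is divisible by another's, tail-reduce, and make monic.
Reduced Gröbner basis: {x_1 - 64/7*x_3**3 + 332/35*x_3**2 + 23/35*x_3 - 2, x_2 + 20/7*x_3 - 27/7, x_3**4 - 29/40*x_3**3 - 507/1280*x_3**2 + 313/1024*x_3 + 35/512}.
The reduced Gröbner basis of I + (p) is {x_1 - 64/7*x_3**3 + 332/35*x_3**2 + 23/35*x_3 - 2, x_2 + 20/7*x_3 - 27/7, x_3**4 - 29/40*x_3**3 - 507/1280*x_3**2 + 313/1024*x_3 + 35/512} ≠ {1}, a proper ideal, so the enlarged system stays consistent: p is independent of I, with normal form 4*x_1*x_3 + 5/4*x_1 + 4*x_3.

4*x_1*x_3 + 5/4*x_1 + 4*x_3 is independent of I; its normal form modulo I is 4*x_1*x_3 + 5/4*x_1 + 4*x_3.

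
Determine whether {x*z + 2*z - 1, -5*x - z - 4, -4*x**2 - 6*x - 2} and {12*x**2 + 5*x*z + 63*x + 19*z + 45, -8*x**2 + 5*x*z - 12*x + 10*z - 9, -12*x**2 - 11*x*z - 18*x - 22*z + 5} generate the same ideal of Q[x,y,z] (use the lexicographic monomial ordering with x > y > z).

Two ideals are equal iff their reduced Gröbner bases coincide (the reduced basis is unique for a fixed ordering).
Buchberger on the first generating set:
f_1 = x*z + 2*z - 1, LT = x*z.
f_2 = -5*x - z - 4, LT = x.
f_3 = -4*x**2 - 6*x - 2, LT = x**2.

S(f_1,f_2): lcm = x*z. S = -1/5*z**2 + 6/5*z - 1.
  leading term z**2: no divisor's leading term divides it; move -1/5*z**2 to the remainder.
  leading term z: no divisor's leading term divides it; move 6/5*z to the remainder.
  leading term 1: no divisor's leading term divides it; move -1 to the remainder.
  remainder -1/5*z**2 + 6/5*z - 1 ≠ 0; add g_4 = -1/5*z**2 + 6/5*z - 1 to the basis.

S(f_1,f_3): lcm = x**2*z. S = 1/2*x*z - x - 1/2*z.
  leading term x*z: subtract (1/2)·f_1 from 1/2*x*z - x - 1/2*z → -x - 3/2*z + 1/2
  leading term x: subtract (1/5)·f_2 from -x - 3/2*z + 1/2 → -13/10*z + 13/10
  leading term z: no divisor's leading term divides it; move -13/10*z to the remainder.
  leading term 1: no divisor's leading term divides it; move 13/10 to the remainder.
  remainder -13/10*z + 13/10 ≠ 0; add g_5 = -13/10*z + 13/10 to the basis.

The other S-polynomials (S(f_2,f_3), S(f_1,g_4), S(f_2,g_4), S(f_3,g_4), S(f_1,g_5), S(f_2,g_5), S(f_3,g_5), S(g_4,g_5)) all reduce to 0 modulo the current basis, so we have a Gröbner basis.
Inter-reduce: drop elements whose leading term is divisible by another's, tail-reduce, and make monic.
Reduced Gröbner basis: {x + 1, z - 1}.

Buchberger on the second generating set:
h_1 = 12*x**2 + 5*x*z + 63*x + 19*z + 45, LT = x**2.
h_2 = -8*x**2 + 5*x*z - 12*x + 10*z - 9, LT = x**2.
h_3 = -12*x**2 - 11*x*z - 18*x - 22*z + 5, LT = x**2.

S(h_1,h_2): lcm = x**2. S = 25/24*x*z + 15/4*x + 17/6*z + 21/8.
  leading term x*z: no divisor's leading term divides it; move 25/24*x*z to the remainder.
  leading term x: no divisor's leading term divides it; move 15/4*x to the remainder.
  leading term z: no divisor's leading term divides it; move 17/6*z to the remainder.
  leading term 1: no divisor's leading term divides it; move 21/8 to the remainder.
  remainder 25/24*x*z + 15/4*x + 17/6*z + 21/8 ≠ 0; add k_4 = 25/24*x*z + 15/4*x + 17/6*z + 21/8 to the basis.

S(h_1,h_3): lcm = x**2. S = -1/2*x*z + 15/4*x - 1/4*z + 25/6.
  leading term x*z: subtract (-12/25)·k_4 from -1/2*x*z + 15/4*x - 1/4*z + 25/6 → 111/20*x + 111/100*z + 407/75
  leading term x: no divisor's leading term divides it; move 111/20*x to the remainder.
  leading term z: no divisor's leading term divides it; move 111/100*z to the remainder.
  leading term 1: no divisor's leading term divides it; move 407/75 to the remainder.
  remainder 111/20*x + 111/100*z + 407/75 ≠ 0; add k_5 = 111/20*x + 111/100*z + 407/75 to the basis.

S(h_1,k_4): lcm = x**2*z. S = -18/5*x**2 + 5/12*x*z**2 + 253/100*x*z - 63/25*x + 19/12*z**2 + 15/4*z.
  leading term x**2: subtract (-3/10)·h_1 from -18/5*x**2 + 5/12*x*z**2 + 253/100*x*z - 63/25*x + 19/12*z**2 + 15/4*z → 5/12*x*z**2 + 403/100*x*z + 819/50*x + 19/12*z**2 + 189/20*z + 27/2
  leading term x*z**2: subtract (2/5*z)·k_4 from 5/12*x*z**2 + 403/100*x*z + 819/50*x + 19/12*z**2 + 189/20*z + 27/2 → 253/100*x*z + 819/50*x + 9/20*z**2 + 42/5*z + 27/2
  leading term x*z: subtract (1518/625)·k_4 from 253/100*x*z + 819/50*x + 9/20*z**2 + 42/5*z + 27/2 → 909/125*x + 9/20*z**2 + 949/625*z + 17811/2500
  leading term x: subtract (1212/925)·k_5 from 909/125*x + 9/20*z**2 + 949/625*z + 17811/2500 → 9/20*z**2 + 8/125*z + 7/500
  leading term z**2: no divisor's leading term divides it; move 9/20*z**2 to the remainder.
  leading term z: no divisor's leading term divides it; move 8/125*z to the remainder.
  leading term 1: no divisor's leading term divides it; move 7/500 to the remainder.
  remainder 9/20*z**2 + 8/125*z + 7/500 ≠ 0; add k_6 = 9/20*z**2 + 8/125*z + 7/500 to the basis.

S(h_3,k_4): lcm = x**2*z. S = -18/5*x**2 + 11/12*x*z**2 - 61/50*x*z - 63/25*x + 11/6*z**2 - 5/12*z.
  leading term x**2: subtract (-3/10)·h_1 from -18/5*x**2 + 11/12*x*z**2 - 61/50*x*z - 63/25*x + 11/6*z**2 - 5/12*z → 11/12*x*z**2 + 7/25*x*z + 819/50*x + 11/6*z**2 + 317/60*z + 27/2
  leading term x*z**2: subtract (22/25*z)·k_4 from 11/12*x*z**2 + 7/25*x*z + 819/50*x + 11/6*z**2 + 317/60*z + 27/2 → -151/50*x*z + 819/50*x - 33/50*z**2 + 223/75*z + 27/2
  leading term x*z: subtract (-1812/625)·k_4 from -151/50*x*z + 819/50*x - 33/50*z**2 + 223/75*z + 27/2 → 6813/250*x - 33/50*z**2 + 20977/1875*z + 13194/625
  leading term x: subtract (4542/925)·k_5 from 6813/250*x - 33/50*z**2 + 20977/1875*z + 13194/625 → -33/50*z**2 + 4303/750*z - 692/125
  leading term z**2: subtract (-22/15)·k_6 from -33/50*z**2 + 4303/750*z - 692/125 → 7289/1250*z - 20683/3750
  leading term z: no divisor's leading term divides it; move 7289/1250*z to the remainder.
  leading term 1: no divisor's leading term divides it; move -20683/3750 to the remainder.
  remainder 7289/1250*z - 20683/3750 ≠ 0; add k_7 = 7289/1250*z - 20683/3750 to the basis.

S(h_1,k_5): lcm = x**2. S = 13/60*x*z + 769/180*x + 19/12*z + 15/4.
  leading term x*z: subtract (26/125)·k_4 from 13/60*x*z + 769/180*x + 19/12*z + 15/4 → 3143/900*x + 497/500*z + 801/250
  leading term x: subtract (3143/4995)·k_5 from 3143/900*x + 497/500*z + 801/250 → 133/450*z - 853/4050
  leading term z: subtract (3325/65601)·k_7 from 133/450*z - 853/4050 → 1100/15957
  leading term 1: no divisor's leading term divides it; move 1100/15957 to the remainder.
  remainder 1100/15957 ≠ 0; add k_8 = 1100/15957 to the basis.

The other S-polynomials (S(h_2,h_3), S(h_2,k_4), S(h_2,k_5), S(h_3,k_5), S(k_4,k_5), S(h_1,k_6), S(h_2,k_6), S(h_3,k_6), S(k_4,k_6), S(k_5,k_6), S(h_1,k_7), S(h_2,k_7), S(h_3,k_7), S(k_4,k_7), S(k_5,k_7), S(k_6,k_7), S(h_1,k_8), S(h_2,k_8), S(h_3,k_8), S(k_4,k_8), S(k_5,k_8), S(k_6,k_8), S(k_7,k_8)) all reduce to 0 modulo the current basis, so we have a Gröbner basis.
Inter-reduce: drop elements whose leading term is divisible by another's, tail-reduce, and make monic.
Reduced Gröbner basis: {1}.

Since the reduced bases disagree, the two ideals are not the same.

No, the ideals differ.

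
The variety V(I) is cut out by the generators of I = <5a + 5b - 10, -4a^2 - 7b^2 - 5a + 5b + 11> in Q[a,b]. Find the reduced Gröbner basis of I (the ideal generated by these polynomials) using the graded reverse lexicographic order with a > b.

f_1 = 5a + 5b - 10, LT = a.
f_2 = -4a^2 - 7b^2 - 5a + 5b + 11, LT = a^2.

S(f_1,f_2): lcm = a^2. S = ab - 7/4b^2 - 13/4a + 5/4b + 11/4.
  reduce S modulo (f_1, f_2):
  remainder -11/4b^2 + 13/2b - 15/4 ≠ 0; add g_3 = -11/4b^2 + 13/2b - 15/4 to the basis.

The other S-polynomials (S(f_1,g_3), S(f_2,g_3)) all reduce to 0 modulo the current basis, so we have a Gröbner basis.
Inter-reduce: drop elements whose leading term is divisible by another's, tail-reduce, and make monic.

G = {b^2 - 26/11b + 15/11, a + b - 2}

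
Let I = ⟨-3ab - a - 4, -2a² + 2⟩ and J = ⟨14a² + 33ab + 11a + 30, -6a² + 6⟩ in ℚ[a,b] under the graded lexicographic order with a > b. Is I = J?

Since reduced Gröbner bases are canonical representatives of ideals under a given ordering, it suffices to compute and compare them.
Buchberger on the first generating set:
f_1 = -3ab - a - 4, LT = ab.
f_2 = -2a² + 2, LT = a².

S(f_1,f_2): lcm = a²b. S = ⅓a² + 4/3a + b.
  leading term a²: subtract (-⅙)·f_2 from ⅓a² + 4/3a + b → 4/3a + b + ⅓
  leading term a: no divisor's leading term divides it; move 4/3a to the remainder.
  leading term b: no divisor's leading term divides it; move b to the remainder.
  leading term 1: no divisor's leading term divides it; move ⅓ to the remainder.
  remainder 4/3a + b + ⅓ ≠ 0; add g_3 = 4/3a + b + ⅓ to the basis.

S(f_1,g_3): lcm = ab. S = -¾b² + ⅓a - ¼b + 4/3.
  leading term b²: no divisor's leading term divides it; move -¾b² to the remainder.
  leading term a: subtract (¼)·g_3 from ⅓a - ¼b + 4/3 → -½b + 5/4
  leading term b: no divisor's leading term divides it; move -½b to the remainder.
  leading term 1: no divisor's leading term divides it; move 5/4 to the remainder.
  remainder -¾b² - ½b + 5/4 ≠ 0; add g_4 = -¾b² - ½b + 5/4 to the basis.

S(f_2,g_3): lcm = a². S = -¾ab - ¼a - 1.
  leading term ab: subtract (¼)·f_1 from -¾ab - ¼a - 1 → 0
  remainder 0.

S(f_1,g_4): lcm = ab². S = -⅓ab + 5/3a + 4/3b.
  leading term ab: subtract (1/9)·f_1 from -⅓ab + 5/3a + 4/3b → 16/9a + 4/3b + 4/9
  leading term a: subtract (4/3)·g_3 from 16/9a + 4/3b + 4/9 → 0
  remainder 0.

S(f_2,g_4): leading monomials are coprime, so the S-polynomial reduces to 0 (Buchberger's first criterion).
S(g_3,g_4): leading monomials are coprime, so the S-polynomial reduces to 0 (Buchberger's first criterion).
Every S-polynomial of the final basis reduces to 0, so we have a Gröbner basis.
Inter-reduce: drop elements whose leading term is divisible by another's, tail-reduce, and make monic.
Reduced Gröbner basis: {b² + ⅔b - 5/3, a + ¾b + ¼}.

Buchberger on the second generating set:
h_1 = 14a² + 33ab + 11a + 30, LT = a².
h_2 = -6a² + 6, LT = a².

S(h_1,h_2): lcm = a². S = 33/14ab + 11/14a + 22/7.
  leading term ab: no divisor's leading term divides it; move 33/14ab to the remainder.
  leading term a: no divisor's leading term divides it; move 11/14a to the remainder.
  leading term 1: no divisor's leading term divides it; move 22/7 to the remainder.
  remainder 33/14ab + 11/14a + 22/7 ≠ 0; add k_3 = 33/14ab + 11/14a + 22/7 to the basis.

S(h_1,k_3): lcm = a²b. S = 33/14ab² - ⅓a² + 11/14ab - 4/3a + 15/7b.
  leading term ab²: subtract (b)·k_3 from 33/14ab² - ⅓a² + 11/14ab - 4/3a + 15/7b → -⅓a² - 4/3a - b
  leading term a²: subtract (-1/42)·h_1 from -⅓a² - 4/3a - b → 11/14ab - 15/14a - b + 5/7
  leading term ab: subtract (⅓)·k_3 from 11/14ab - 15/14a - b + 5/7 → -4/3a - b - ⅓
  leading term a: no divisor's leading term divides it; move -4/3a to the remainder.
  leading term b: no divisor's leading term divides it; move -b to the remainder.
  leading term 1: no divisor's leading term divides it; move -⅓ to the remainder.
  remainder -4/3a - b - ⅓ ≠ 0; add k_4 = -4/3a - b - ⅓ to the basis.

S(h_2,k_3): lcm = a²b. S = -⅓a² - 4/3a - b.
  leading term a²: subtract (-1/42)·h_1 from -⅓a² - 4/3a - b → 11/14ab - 15/14a - b + 5/7
  leading term ab: subtract (⅓)·k_3 from 11/14ab - 15/14a - b + 5/7 → -4/3a - b - ⅓
  leading term a: subtract (1)·k_4 from -4/3a - b - ⅓ → 0
  remainder 0.

S(h_1,k_4): lcm = a². S = 45/28ab + 15/28a + 15/7.
  leading term ab: subtract (15/22)·k_3 from 45/28ab + 15/28a + 15/7 → 0
  remainder 0.

S(h_2,k_4): lcm = a². S = -¾ab - ¼a - 1.
  leading term ab: subtract (-7/22)·k_3 from -¾ab - ¼a - 1 → 0
  remainder 0.

S(k_3,k_4): lcm = ab. S = -¾b² + ⅓a - ¼b + 4/3.
  leading term b²: no divisor's leading term divides it; move -¾b² to the remainder.
  leading term a: subtract (-¼)·k_4 from ⅓a - ¼b + 4/3 → -½b + 5/4
  leading term b: no divisor's leading term divides it; move -½b to the remainder.
  leading term 1: no divisor's leading term divides it; move 5/4 to the remainder.
  remainder -¾b² - ½b + 5/4 ≠ 0; add k_5 = -¾b² - ½b + 5/4 to the basis.

S(h_1,k_5): leading monomials are coprime, so the S-polynomial reduces to 0 (Buchberger's first criterion).
S(h_2,k_5): leading monomials are coprime, so the S-polynomial reduces to 0 (Buchberger's first criterion).
S(k_3,k_5): lcm = ab². S = -⅓ab + 5/3a + 4/3b.
  leading term ab: subtract (-14/99)·k_3 from -⅓ab + 5/3a + 4/3b → 16/9a + 4/3b + 4/9
  leading term a: subtract (-4/3)·k_4 from 16/9a + 4/3b + 4/9 → 0
  remainder 0.

S(k_4,k_5): leading monomials are coprime, so the S-polynomial reduces to 0 (Buchberger's first criterion).
Every S-polynomial of the final basis reduces to 0, so we have a Gröbner basis.
Inter-reduce: drop elements whose leading term is divisible by another's, tail-reduce, and make monic.
Reduced Gröbner basis: {b² + ⅔b - 5/3, a + ¾b + ¼}.

Same reduced basis, so the two generating sets span the same ideal.
The choice of monomial ordering does not affect the verdict — as long as both bases are computed under the same ordering, their equality decides ideal equality.

Yes, the ideals are equal.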